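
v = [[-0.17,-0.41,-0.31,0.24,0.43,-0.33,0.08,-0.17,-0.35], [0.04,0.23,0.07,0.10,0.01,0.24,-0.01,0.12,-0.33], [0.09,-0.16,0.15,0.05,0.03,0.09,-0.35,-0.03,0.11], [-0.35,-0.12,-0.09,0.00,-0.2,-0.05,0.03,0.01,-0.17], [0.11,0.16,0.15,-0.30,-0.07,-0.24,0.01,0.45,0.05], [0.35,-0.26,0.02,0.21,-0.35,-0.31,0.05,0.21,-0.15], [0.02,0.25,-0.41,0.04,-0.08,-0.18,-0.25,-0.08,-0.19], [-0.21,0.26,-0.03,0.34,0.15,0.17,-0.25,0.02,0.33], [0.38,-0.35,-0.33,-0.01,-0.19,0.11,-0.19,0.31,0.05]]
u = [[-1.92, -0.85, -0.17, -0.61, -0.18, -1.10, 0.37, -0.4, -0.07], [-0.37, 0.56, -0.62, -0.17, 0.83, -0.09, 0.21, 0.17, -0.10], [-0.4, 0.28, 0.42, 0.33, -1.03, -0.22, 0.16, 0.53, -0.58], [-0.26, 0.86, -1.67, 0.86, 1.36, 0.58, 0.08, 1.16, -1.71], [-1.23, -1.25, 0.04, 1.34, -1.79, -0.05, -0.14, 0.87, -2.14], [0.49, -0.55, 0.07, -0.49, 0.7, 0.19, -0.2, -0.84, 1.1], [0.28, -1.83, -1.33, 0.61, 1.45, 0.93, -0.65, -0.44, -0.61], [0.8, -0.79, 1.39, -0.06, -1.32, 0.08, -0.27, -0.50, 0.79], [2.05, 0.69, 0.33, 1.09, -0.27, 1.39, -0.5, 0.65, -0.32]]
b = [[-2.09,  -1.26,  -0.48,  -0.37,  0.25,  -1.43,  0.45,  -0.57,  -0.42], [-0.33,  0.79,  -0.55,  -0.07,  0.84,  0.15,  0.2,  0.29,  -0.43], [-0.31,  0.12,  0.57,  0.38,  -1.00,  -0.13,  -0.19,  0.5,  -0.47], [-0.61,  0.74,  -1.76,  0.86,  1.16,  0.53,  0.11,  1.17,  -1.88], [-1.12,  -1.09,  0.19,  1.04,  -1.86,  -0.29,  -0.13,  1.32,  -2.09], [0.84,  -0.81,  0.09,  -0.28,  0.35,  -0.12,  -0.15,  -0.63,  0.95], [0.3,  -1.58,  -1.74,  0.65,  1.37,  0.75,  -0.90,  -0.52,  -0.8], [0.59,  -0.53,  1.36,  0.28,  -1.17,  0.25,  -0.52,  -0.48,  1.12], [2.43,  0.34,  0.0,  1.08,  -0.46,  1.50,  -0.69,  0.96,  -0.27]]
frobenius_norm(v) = 1.95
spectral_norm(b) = 4.85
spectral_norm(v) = 1.01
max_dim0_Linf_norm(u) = 2.14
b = v + u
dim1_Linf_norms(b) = [2.09, 0.84, 1.0, 1.88, 2.09, 0.95, 1.74, 1.36, 2.43]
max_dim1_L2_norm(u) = 3.67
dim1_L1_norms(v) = [2.49, 1.15, 1.06, 1.02, 1.54, 1.91, 1.5, 1.76, 1.92]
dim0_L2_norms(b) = [3.64, 2.74, 2.98, 1.96, 3.19, 2.31, 1.37, 2.36, 3.37]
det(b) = -0.07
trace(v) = -0.35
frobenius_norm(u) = 7.87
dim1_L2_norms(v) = [0.9, 0.5, 0.45, 0.47, 0.65, 0.72, 0.61, 0.67, 0.75]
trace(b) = -3.50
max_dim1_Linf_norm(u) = 2.14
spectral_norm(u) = 4.54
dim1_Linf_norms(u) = [1.92, 0.83, 1.03, 1.71, 2.14, 1.1, 1.83, 1.39, 2.05]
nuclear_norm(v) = 5.42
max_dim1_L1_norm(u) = 8.85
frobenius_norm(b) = 8.23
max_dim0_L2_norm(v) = 0.78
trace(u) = -3.15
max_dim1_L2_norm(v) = 0.9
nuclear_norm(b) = 17.60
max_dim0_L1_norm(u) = 8.93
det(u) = 0.00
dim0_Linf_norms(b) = [2.43, 1.58, 1.76, 1.08, 1.86, 1.5, 0.9, 1.32, 2.09]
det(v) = -0.01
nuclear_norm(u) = 15.80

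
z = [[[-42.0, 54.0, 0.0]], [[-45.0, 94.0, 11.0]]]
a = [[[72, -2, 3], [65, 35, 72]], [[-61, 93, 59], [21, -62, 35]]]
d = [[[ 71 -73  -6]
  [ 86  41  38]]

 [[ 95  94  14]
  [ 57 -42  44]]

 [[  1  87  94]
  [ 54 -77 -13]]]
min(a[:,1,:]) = -62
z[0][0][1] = 54.0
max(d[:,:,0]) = 95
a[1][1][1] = -62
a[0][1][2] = 72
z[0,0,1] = 54.0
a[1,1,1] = -62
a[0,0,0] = 72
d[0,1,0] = 86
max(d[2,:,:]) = 94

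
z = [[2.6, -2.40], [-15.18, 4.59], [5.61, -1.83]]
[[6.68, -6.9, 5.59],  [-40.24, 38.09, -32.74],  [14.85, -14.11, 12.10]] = z @ [[2.69,-2.44,2.16], [0.13,0.23,0.01]]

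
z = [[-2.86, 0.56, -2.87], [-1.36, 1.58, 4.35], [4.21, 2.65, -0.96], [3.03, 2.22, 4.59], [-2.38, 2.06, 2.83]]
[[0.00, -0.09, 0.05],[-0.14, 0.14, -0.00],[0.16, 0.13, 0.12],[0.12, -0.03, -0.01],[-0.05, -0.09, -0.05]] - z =[[2.86, -0.65, 2.92], [1.22, -1.44, -4.35], [-4.05, -2.52, 1.08], [-2.91, -2.25, -4.60], [2.33, -2.15, -2.88]]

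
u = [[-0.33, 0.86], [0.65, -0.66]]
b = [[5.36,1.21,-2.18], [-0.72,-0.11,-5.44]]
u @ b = [[-2.39,-0.49,-3.96],[3.96,0.86,2.17]]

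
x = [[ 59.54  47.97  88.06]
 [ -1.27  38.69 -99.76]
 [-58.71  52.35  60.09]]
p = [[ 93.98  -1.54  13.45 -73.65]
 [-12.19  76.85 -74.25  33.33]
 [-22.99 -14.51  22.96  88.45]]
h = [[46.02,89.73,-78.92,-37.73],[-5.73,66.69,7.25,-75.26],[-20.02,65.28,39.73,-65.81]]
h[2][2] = 39.73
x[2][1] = 52.35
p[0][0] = 93.98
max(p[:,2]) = 22.96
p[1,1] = 76.85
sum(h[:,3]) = -178.8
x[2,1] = 52.35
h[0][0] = 46.02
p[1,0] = -12.19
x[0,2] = 88.06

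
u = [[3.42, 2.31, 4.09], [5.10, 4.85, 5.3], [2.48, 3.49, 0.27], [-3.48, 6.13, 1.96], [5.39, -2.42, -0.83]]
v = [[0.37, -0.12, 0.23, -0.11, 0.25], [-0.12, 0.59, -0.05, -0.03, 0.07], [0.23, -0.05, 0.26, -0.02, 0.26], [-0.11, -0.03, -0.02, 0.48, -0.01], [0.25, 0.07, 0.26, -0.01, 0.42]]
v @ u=[[2.95, -0.20, 0.52],  [2.96, 2.06, 2.51],  [2.65, 0.44, 0.49],  [-2.3, 2.5, 0.33],  [4.16, 0.75, 1.10]]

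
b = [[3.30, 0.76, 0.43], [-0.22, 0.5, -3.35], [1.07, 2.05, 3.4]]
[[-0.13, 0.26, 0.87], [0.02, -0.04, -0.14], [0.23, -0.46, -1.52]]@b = [[0.44,1.81,2.03],[-0.08,-0.29,-0.33],[-0.77,-3.17,-3.53]]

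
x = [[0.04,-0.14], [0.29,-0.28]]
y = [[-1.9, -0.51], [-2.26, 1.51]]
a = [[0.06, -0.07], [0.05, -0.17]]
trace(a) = -0.11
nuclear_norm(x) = 0.49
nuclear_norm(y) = 4.39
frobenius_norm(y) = 3.36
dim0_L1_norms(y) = [4.16, 2.02]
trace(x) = -0.24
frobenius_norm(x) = 0.43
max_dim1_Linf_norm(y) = 2.26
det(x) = 0.03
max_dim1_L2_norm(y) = 2.72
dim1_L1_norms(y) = [2.41, 3.77]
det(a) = -0.01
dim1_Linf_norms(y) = [1.9, 2.26]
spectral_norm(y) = 3.09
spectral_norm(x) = 0.42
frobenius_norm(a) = 0.20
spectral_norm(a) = 0.20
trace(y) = -0.39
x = a @ y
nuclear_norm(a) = 0.23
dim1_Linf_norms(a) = [0.07, 0.17]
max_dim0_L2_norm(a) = 0.18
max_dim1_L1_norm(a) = 0.22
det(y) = -4.02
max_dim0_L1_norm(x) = 0.42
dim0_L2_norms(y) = [2.95, 1.59]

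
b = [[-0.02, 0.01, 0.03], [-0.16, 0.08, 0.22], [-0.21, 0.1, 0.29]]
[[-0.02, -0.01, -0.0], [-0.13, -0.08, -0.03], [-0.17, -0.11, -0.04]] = b@ [[1.30,  0.81,  0.26], [0.12,  0.07,  0.02], [0.31,  0.19,  0.06]]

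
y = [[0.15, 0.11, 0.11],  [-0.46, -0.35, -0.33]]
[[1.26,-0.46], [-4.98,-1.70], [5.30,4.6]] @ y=[[0.40, 0.3, 0.29], [0.04, 0.05, 0.01], [-1.32, -1.03, -0.94]]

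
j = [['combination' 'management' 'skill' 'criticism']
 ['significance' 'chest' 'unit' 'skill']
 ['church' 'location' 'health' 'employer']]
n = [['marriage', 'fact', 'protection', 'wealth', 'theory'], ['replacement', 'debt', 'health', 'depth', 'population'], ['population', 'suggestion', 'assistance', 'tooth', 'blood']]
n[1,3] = 'depth'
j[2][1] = 'location'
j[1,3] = 'skill'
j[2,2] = 'health'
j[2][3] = 'employer'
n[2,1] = 'suggestion'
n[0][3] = 'wealth'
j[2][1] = 'location'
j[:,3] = ['criticism', 'skill', 'employer']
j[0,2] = 'skill'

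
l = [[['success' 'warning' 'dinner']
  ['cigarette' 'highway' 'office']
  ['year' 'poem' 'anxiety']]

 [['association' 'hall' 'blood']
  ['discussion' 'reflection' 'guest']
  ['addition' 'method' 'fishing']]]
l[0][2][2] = 'anxiety'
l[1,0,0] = 'association'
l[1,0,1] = 'hall'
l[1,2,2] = 'fishing'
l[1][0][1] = 'hall'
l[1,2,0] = 'addition'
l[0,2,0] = 'year'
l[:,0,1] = ['warning', 'hall']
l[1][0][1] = 'hall'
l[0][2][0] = 'year'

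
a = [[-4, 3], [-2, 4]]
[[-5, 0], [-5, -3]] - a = [[-1, -3], [-3, -7]]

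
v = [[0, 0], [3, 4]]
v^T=[[0, 3], [0, 4]]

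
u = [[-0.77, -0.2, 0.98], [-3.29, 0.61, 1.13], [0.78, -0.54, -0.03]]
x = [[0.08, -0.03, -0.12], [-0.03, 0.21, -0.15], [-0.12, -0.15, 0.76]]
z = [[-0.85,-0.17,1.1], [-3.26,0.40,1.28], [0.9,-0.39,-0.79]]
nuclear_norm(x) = 1.05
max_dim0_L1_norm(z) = 5.01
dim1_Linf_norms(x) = [0.12, 0.21, 0.76]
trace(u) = -0.19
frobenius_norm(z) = 4.00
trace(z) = -1.24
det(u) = 0.66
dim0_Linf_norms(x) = [0.12, 0.21, 0.76]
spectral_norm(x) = 0.81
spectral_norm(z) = 3.91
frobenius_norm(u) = 3.87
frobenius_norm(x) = 0.84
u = z + x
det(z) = 1.09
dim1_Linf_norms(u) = [0.98, 3.29, 0.78]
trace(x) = 1.05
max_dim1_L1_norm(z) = 4.94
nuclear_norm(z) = 5.03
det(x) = 0.01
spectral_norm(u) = 3.76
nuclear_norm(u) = 4.84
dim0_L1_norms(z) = [5.01, 0.96, 3.17]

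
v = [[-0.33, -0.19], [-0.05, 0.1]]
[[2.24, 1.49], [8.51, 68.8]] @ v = [[-0.81,-0.28], [-6.25,5.26]]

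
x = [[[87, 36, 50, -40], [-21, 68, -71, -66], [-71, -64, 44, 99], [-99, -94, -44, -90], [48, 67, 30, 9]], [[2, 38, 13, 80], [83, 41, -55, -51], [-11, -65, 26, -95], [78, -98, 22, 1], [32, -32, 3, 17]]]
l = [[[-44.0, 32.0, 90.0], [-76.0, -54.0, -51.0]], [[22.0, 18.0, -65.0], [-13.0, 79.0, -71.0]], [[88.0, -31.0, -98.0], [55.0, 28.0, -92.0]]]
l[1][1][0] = -13.0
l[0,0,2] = 90.0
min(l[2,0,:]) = -98.0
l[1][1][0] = -13.0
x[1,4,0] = 32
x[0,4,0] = 48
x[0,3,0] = -99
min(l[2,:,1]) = -31.0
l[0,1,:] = [-76.0, -54.0, -51.0]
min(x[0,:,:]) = -99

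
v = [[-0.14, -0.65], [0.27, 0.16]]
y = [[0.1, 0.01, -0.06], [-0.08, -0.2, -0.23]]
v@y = [[0.04, 0.13, 0.16], [0.01, -0.03, -0.05]]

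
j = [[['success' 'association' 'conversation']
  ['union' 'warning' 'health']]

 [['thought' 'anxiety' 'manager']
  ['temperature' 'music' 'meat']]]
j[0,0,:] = ['success', 'association', 'conversation']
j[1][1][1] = 'music'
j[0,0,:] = ['success', 'association', 'conversation']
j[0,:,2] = ['conversation', 'health']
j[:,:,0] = [['success', 'union'], ['thought', 'temperature']]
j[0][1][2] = 'health'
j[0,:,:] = [['success', 'association', 'conversation'], ['union', 'warning', 'health']]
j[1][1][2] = 'meat'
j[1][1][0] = 'temperature'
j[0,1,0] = 'union'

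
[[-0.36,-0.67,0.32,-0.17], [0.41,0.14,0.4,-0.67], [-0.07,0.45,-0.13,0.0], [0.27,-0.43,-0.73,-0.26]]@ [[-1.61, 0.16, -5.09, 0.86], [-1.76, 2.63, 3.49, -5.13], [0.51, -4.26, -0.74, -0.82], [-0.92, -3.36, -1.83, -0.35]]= [[2.08,  -2.61,  -0.43,  2.92],  [-0.09,  0.98,  -0.67,  -0.46],  [-0.75,  1.73,  2.02,  -2.26],  [0.19,  2.90,  -1.86,  3.13]]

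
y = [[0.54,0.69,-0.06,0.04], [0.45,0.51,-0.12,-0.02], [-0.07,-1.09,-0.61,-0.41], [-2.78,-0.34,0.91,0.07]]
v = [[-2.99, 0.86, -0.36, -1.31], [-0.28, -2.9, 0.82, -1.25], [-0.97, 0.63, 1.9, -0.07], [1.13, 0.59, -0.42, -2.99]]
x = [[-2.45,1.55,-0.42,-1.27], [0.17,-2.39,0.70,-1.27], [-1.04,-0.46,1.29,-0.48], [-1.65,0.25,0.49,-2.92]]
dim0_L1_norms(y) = [3.84, 2.63, 1.7, 0.54]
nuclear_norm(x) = 9.68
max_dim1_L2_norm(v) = 3.39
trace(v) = -6.98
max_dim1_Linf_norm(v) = 2.99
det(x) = -12.33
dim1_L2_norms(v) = [3.39, 3.27, 2.23, 3.28]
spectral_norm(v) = 3.59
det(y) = -0.00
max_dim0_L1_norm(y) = 3.84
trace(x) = -6.47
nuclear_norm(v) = 12.01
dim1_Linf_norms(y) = [0.69, 0.51, 1.09, 2.78]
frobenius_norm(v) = 6.16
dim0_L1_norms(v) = [5.37, 4.98, 3.5, 5.62]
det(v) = -71.71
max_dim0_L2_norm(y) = 2.87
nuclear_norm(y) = 4.84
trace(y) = 0.51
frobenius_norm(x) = 5.73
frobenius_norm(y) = 3.41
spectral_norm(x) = 4.46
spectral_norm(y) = 3.06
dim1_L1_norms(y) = [1.33, 1.1, 2.18, 4.1]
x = y + v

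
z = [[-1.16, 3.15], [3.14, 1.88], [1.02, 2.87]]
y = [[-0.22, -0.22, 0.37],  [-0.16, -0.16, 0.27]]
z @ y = [[-0.25, -0.25, 0.42],  [-0.99, -0.99, 1.67],  [-0.68, -0.68, 1.15]]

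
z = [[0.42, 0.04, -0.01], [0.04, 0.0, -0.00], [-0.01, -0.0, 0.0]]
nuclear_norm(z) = 0.43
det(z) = 0.00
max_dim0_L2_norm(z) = 0.42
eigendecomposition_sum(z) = [[0.42, 0.04, -0.01],[0.04, 0.0, -0.0],[-0.01, -0.0, 0.00]] + [[-0.0,0.00,-0.0], [0.00,-0.0,0.0], [-0.00,0.00,-0.00]] + [[0.00, -0.00, -0.00], [-0.0, 0.00, 0.0], [-0.0, 0.0, 0.00]]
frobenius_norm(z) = 0.42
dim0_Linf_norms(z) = [0.42, 0.04, 0.01]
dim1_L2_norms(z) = [0.42, 0.04, 0.01]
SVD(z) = [[-1.00, 0.10, 0.00], [-0.09, -0.97, 0.24], [0.02, 0.24, 0.97]] @ diag([0.4240093455903269, 0.004009345590326967, 5.106428165027295e-37]) @ [[-1.0, -0.09, 0.02], [-0.10, 0.97, -0.24], [-0.00, -0.24, -0.97]]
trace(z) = 0.42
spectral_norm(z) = 0.42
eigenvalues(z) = [0.42, -0.0, 0.0]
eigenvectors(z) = [[1.00, 0.1, -0.00], [0.09, -0.97, 0.24], [-0.02, 0.24, 0.97]]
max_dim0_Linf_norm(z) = 0.42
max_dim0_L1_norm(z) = 0.47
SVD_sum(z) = [[0.42, 0.04, -0.01], [0.04, 0.00, -0.0], [-0.01, -0.0, 0.00]] + [[-0.00, 0.0, -0.00], [0.0, -0.00, 0.0], [-0.00, 0.00, -0.0]] + [[0.0, 0.0, 0.0], [0.00, -0.00, -0.0], [0.0, -0.00, -0.0]]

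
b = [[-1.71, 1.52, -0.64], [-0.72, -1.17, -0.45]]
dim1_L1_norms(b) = [3.87, 2.34]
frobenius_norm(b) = 2.78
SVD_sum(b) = [[-1.65, 1.6, -0.60], [0.12, -0.12, 0.04]] + [[-0.06, -0.08, -0.04], [-0.84, -1.05, -0.49]]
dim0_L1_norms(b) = [2.43, 2.69, 1.09]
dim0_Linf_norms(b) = [1.71, 1.52, 0.64]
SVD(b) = [[-1.0, 0.07], [0.07, 1.0]] @ diag([2.3796854591027494, 1.4390959369461562]) @ [[0.69, -0.67, 0.25],[-0.58, -0.73, -0.34]]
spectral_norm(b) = 2.38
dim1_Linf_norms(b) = [1.71, 1.17]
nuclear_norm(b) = 3.82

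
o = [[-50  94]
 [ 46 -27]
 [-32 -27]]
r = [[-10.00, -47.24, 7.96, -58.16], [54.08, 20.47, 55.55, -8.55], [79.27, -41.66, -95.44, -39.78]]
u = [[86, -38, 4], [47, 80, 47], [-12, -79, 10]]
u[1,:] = [47, 80, 47]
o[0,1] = 94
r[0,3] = -58.16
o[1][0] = 46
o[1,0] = 46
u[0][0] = 86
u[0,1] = -38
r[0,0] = -10.0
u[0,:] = [86, -38, 4]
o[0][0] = -50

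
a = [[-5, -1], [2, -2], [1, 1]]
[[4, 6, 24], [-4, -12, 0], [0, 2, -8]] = a@[[-1, -2, -4], [1, 4, -4]]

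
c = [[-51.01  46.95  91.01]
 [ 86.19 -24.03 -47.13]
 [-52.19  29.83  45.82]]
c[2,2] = 45.82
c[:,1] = [46.95, -24.03, 29.83]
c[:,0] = [-51.01, 86.19, -52.19]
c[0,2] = 91.01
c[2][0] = -52.19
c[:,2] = [91.01, -47.13, 45.82]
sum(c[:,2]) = 89.7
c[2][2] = 45.82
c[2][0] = -52.19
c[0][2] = 91.01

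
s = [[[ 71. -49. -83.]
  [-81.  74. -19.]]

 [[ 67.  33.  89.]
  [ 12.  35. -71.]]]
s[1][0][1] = 33.0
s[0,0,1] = -49.0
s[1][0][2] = 89.0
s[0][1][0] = -81.0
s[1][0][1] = 33.0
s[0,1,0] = -81.0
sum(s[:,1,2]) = -90.0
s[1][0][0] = 67.0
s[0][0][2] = -83.0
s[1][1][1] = 35.0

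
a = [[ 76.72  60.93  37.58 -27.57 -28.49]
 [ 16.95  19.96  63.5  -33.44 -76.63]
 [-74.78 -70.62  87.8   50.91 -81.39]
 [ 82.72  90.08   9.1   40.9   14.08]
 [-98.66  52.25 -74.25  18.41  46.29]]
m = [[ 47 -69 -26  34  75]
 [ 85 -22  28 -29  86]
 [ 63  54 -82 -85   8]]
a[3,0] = 82.72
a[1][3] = -33.44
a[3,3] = 40.9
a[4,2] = -74.25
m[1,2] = 28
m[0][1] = -69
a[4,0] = -98.66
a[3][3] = 40.9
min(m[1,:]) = -29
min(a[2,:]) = -81.39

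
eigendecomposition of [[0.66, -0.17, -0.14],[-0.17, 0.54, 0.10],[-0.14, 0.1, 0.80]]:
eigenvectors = [[-0.56, 0.6, -0.58],[0.40, -0.42, -0.82],[0.73, 0.69, 0.0]]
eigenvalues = [0.96, 0.62, 0.42]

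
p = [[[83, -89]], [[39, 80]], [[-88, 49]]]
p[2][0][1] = 49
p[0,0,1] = -89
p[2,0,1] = 49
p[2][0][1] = 49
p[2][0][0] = -88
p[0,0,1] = -89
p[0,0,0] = 83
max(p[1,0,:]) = 80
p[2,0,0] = -88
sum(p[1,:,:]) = 119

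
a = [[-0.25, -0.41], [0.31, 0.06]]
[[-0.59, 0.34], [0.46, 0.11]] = a @ [[1.36, 0.60],[0.61, -1.20]]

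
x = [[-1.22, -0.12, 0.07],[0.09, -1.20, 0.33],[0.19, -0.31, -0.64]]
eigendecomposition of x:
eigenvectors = [[0.96+0.00j, (-0+0.13j), (-0-0.13j)], [0.06+0.00j, (0.61-0.32j), (0.61+0.32j)], [(-0.27+0j), 0.71+0.00j, (0.71-0j)]]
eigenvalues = [(-1.25+0j), (-0.91+0.17j), (-0.91-0.17j)]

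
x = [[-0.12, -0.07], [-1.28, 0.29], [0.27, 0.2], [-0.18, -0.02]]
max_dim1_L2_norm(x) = 1.31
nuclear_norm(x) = 1.62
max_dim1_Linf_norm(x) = 1.28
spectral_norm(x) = 1.35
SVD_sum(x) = [[-0.10, 0.02], [-1.29, 0.23], [0.23, -0.04], [-0.17, 0.03]] + [[-0.02, -0.09], [0.01, 0.06], [0.04, 0.24], [-0.01, -0.05]]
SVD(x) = [[-0.08, 0.33], [-0.97, -0.21], [0.17, -0.9], [-0.13, 0.19]] @ diag([1.34663007417964, 0.27219008673156564]) @ [[0.98,-0.18], [-0.18,-0.98]]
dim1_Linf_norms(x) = [0.12, 1.28, 0.27, 0.18]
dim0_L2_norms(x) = [1.33, 0.36]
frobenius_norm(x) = 1.37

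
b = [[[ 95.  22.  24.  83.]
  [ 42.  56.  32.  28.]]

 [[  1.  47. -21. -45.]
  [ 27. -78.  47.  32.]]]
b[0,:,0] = [95.0, 42.0]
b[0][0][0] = 95.0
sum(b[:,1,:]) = 186.0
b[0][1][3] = 28.0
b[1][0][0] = 1.0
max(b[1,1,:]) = 47.0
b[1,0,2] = -21.0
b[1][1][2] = 47.0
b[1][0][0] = 1.0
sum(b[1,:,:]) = 10.0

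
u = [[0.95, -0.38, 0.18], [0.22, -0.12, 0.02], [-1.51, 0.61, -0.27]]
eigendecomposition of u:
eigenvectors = [[-0.52, 0.31, 0.40], [-0.14, 0.34, 0.78], [0.84, -0.89, -0.48]]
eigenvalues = [0.55, 0.03, -0.02]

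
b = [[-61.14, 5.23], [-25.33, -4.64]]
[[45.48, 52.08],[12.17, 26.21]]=b @ [[-0.66, -0.91], [0.98, -0.68]]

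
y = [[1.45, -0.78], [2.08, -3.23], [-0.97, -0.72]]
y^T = [[1.45, 2.08, -0.97], [-0.78, -3.23, -0.72]]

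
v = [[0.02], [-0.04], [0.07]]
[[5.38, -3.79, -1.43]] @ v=[[0.16]]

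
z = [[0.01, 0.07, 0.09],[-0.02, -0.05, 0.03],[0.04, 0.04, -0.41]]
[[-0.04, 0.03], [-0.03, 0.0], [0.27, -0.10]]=z@[[-0.54, 0.3], [0.33, 0.0], [-0.68, 0.27]]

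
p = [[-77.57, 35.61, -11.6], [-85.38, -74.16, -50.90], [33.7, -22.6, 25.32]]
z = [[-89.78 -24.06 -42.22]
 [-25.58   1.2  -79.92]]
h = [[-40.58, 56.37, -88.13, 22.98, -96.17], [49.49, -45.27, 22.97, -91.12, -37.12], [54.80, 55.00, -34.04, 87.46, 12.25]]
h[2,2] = -34.04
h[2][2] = -34.04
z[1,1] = 1.2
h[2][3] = 87.46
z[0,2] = -42.22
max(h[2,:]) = 87.46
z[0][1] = -24.06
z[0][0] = -89.78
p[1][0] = -85.38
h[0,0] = -40.58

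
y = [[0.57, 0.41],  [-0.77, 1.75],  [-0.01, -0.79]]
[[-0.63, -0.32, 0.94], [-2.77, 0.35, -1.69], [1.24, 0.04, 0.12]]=y@[[0.03, -0.54, 1.78], [-1.57, -0.04, -0.18]]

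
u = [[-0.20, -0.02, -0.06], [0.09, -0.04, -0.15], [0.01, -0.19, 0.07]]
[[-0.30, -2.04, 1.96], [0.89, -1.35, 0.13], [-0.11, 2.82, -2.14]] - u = [[-0.1,-2.02,2.02], [0.80,-1.31,0.28], [-0.12,3.01,-2.21]]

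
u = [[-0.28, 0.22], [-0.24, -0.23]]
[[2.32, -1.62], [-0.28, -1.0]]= u@ [[-4.03,5.07],[5.43,-0.93]]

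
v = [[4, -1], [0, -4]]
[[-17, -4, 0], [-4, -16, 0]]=v @[[-4, 0, 0], [1, 4, 0]]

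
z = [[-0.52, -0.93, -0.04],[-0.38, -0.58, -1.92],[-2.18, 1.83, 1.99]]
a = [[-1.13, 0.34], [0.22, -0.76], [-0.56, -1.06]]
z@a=[[0.41, 0.57],[1.38, 2.35],[1.75, -4.24]]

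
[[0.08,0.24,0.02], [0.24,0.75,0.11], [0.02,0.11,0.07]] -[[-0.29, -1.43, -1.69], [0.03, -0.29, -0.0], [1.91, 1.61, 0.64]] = [[0.37, 1.67, 1.71], [0.21, 1.04, 0.11], [-1.89, -1.5, -0.57]]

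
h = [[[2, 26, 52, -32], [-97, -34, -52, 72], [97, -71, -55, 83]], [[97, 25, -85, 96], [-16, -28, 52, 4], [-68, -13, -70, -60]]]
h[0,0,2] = 52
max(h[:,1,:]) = 72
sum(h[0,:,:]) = -9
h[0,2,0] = 97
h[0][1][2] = -52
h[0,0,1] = 26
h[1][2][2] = -70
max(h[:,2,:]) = 97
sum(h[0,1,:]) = -111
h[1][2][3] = -60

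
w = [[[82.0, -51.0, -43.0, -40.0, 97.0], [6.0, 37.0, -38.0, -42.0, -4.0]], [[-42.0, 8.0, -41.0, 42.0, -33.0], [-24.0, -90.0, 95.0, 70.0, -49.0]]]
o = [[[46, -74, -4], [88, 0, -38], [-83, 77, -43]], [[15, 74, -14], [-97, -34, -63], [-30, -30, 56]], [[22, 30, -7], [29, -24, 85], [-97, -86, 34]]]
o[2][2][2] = 34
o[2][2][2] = 34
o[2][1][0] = 29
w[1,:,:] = [[-42.0, 8.0, -41.0, 42.0, -33.0], [-24.0, -90.0, 95.0, 70.0, -49.0]]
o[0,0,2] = -4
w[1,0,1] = 8.0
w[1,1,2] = 95.0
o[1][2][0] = -30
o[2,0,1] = 30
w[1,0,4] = -33.0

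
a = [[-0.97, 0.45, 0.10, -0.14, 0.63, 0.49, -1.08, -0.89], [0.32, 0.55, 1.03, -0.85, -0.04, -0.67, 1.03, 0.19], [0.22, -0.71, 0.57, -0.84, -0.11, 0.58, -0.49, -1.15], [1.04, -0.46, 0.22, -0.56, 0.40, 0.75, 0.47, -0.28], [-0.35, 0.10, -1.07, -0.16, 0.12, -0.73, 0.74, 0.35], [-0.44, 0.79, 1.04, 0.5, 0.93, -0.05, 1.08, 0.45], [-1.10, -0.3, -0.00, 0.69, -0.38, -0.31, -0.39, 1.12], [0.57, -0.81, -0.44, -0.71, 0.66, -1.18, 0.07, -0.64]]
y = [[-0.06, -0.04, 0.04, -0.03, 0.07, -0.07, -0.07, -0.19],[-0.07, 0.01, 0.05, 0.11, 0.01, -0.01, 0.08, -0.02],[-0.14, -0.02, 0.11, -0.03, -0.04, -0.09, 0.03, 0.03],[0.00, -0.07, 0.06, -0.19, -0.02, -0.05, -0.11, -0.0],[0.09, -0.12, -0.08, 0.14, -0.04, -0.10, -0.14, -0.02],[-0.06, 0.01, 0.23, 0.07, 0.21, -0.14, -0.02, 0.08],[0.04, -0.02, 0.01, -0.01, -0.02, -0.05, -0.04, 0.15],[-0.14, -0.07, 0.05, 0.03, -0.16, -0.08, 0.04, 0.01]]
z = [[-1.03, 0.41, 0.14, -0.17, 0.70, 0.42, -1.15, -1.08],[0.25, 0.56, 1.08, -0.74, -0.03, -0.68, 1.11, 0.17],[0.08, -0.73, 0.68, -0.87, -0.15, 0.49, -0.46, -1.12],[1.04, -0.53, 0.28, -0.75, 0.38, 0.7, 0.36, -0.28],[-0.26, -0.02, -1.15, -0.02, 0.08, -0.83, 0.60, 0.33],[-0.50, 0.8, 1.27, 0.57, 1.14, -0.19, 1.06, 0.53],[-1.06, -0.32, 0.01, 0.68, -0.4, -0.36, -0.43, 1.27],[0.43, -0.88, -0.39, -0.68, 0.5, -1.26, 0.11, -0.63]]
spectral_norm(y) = 0.40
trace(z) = -1.71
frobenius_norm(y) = 0.70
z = a + y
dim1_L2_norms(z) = [2.11, 1.95, 1.87, 1.69, 1.6, 2.36, 1.94, 1.95]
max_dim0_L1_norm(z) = 5.41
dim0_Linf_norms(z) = [1.06, 0.88, 1.27, 0.87, 1.14, 1.26, 1.15, 1.27]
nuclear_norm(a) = 13.09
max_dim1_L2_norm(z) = 2.36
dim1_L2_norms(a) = [1.94, 1.93, 1.87, 1.64, 1.59, 2.09, 1.85, 1.98]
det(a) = 10.59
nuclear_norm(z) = 13.57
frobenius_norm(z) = 5.50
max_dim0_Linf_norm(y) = 0.23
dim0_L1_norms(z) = [4.65, 4.25, 5.0, 4.48, 3.38, 4.93, 5.28, 5.41]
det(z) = 12.41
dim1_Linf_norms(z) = [1.15, 1.11, 1.12, 1.04, 1.15, 1.27, 1.27, 1.26]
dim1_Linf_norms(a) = [1.08, 1.03, 1.15, 1.04, 1.07, 1.08, 1.12, 1.18]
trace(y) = -0.34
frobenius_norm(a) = 5.28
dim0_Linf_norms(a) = [1.1, 0.81, 1.07, 0.85, 0.93, 1.18, 1.08, 1.15]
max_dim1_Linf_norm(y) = 0.23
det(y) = 0.00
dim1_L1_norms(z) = [5.1, 4.62, 4.58, 4.32, 3.29, 6.06, 4.53, 4.88]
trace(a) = -1.37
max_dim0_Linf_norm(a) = 1.18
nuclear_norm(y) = 1.59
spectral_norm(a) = 2.99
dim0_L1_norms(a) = [5.01, 4.17, 4.47, 4.45, 3.27, 4.76, 5.35, 5.07]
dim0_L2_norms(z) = [1.96, 1.68, 2.19, 1.77, 1.54, 1.95, 2.14, 2.22]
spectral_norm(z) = 3.09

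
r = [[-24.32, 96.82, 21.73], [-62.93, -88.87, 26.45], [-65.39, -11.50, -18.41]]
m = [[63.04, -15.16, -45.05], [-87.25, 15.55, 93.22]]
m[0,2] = -45.05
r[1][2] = 26.45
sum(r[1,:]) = -125.35000000000001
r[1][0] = -62.93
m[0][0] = 63.04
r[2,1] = -11.5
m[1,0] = -87.25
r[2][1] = -11.5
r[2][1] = -11.5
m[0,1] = -15.16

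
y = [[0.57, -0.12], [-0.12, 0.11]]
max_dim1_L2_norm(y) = 0.58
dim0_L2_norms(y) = [0.58, 0.16]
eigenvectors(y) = [[0.97, 0.24], [-0.24, 0.97]]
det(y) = 0.05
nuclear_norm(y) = 0.68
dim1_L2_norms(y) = [0.58, 0.16]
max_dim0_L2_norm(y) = 0.58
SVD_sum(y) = [[0.57, -0.14], [-0.14, 0.03]] + [[0.0, 0.02], [0.02, 0.08]]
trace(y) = 0.68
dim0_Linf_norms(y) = [0.57, 0.12]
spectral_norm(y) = 0.60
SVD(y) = [[-0.97, 0.24], [0.24, 0.97]] @ diag([0.5994224354214569, 0.08057756457854306]) @ [[-0.97, 0.24], [0.24, 0.97]]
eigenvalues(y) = [0.6, 0.08]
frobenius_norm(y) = 0.60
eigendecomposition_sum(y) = [[0.57, -0.14], [-0.14, 0.03]] + [[0.0, 0.02],[0.02, 0.08]]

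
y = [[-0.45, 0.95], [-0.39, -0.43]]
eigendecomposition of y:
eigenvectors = [[(0.84+0j), (0.84-0j)], [(0.01+0.54j), 0.01-0.54j]]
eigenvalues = [(-0.44+0.61j), (-0.44-0.61j)]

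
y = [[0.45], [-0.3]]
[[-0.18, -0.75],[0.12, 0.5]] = y @ [[-0.40, -1.67]]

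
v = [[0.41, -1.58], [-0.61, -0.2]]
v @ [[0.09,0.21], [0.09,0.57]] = [[-0.11, -0.81], [-0.07, -0.24]]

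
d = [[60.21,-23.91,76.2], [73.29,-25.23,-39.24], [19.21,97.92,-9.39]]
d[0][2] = 76.2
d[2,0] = 19.21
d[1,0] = 73.29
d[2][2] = -9.39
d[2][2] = -9.39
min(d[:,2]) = -39.24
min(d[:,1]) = -25.23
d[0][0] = 60.21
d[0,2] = 76.2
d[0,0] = 60.21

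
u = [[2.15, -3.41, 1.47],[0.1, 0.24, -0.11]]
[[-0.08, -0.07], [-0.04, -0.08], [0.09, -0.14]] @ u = [[-0.18, 0.26, -0.11], [-0.09, 0.12, -0.05], [0.18, -0.34, 0.15]]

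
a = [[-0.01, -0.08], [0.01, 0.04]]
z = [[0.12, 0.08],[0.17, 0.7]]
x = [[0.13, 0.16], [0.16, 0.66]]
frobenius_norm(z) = 0.73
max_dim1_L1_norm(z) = 0.87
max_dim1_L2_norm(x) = 0.68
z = x + a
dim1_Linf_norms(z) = [0.12, 0.7]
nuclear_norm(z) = 0.82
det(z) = 0.07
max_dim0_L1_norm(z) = 0.78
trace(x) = 0.79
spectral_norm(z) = 0.73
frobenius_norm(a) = 0.09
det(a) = 0.00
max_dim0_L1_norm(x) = 0.82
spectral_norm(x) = 0.70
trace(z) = 0.82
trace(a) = 0.03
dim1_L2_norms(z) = [0.14, 0.72]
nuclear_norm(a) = 0.09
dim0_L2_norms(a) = [0.01, 0.09]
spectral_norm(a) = 0.09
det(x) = 0.06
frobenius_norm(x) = 0.71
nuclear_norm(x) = 0.79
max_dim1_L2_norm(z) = 0.72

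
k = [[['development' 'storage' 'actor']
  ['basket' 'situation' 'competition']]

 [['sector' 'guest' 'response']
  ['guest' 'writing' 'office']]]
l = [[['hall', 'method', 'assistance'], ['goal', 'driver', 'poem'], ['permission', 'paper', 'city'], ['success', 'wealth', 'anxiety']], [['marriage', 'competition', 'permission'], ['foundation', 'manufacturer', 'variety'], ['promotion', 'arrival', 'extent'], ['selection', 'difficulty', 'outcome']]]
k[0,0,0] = 'development'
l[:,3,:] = [['success', 'wealth', 'anxiety'], ['selection', 'difficulty', 'outcome']]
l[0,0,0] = 'hall'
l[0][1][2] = 'poem'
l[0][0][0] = 'hall'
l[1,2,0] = 'promotion'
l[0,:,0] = ['hall', 'goal', 'permission', 'success']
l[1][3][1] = 'difficulty'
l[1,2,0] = 'promotion'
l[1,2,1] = 'arrival'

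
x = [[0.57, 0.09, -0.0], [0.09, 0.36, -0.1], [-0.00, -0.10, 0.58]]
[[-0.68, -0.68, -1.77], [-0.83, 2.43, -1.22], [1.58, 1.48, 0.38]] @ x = [[-0.45, -0.13, -0.96], [-0.25, 0.92, -0.95], [1.03, 0.64, 0.07]]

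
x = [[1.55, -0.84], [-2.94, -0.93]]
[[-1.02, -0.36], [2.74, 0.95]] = x@ [[-0.83, -0.29], [-0.32, -0.11]]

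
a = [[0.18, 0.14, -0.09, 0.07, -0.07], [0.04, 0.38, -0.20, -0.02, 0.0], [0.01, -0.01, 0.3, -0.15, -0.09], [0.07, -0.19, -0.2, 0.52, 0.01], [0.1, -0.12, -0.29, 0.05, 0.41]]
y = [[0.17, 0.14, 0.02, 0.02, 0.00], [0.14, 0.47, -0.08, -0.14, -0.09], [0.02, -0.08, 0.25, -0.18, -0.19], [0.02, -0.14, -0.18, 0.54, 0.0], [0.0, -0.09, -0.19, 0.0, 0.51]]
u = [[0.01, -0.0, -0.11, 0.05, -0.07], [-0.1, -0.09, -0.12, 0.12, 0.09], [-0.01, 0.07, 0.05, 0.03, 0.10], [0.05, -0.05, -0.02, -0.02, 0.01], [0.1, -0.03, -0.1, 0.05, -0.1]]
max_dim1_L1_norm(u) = 0.52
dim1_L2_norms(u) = [0.14, 0.23, 0.14, 0.08, 0.18]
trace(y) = 1.94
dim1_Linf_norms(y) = [0.17, 0.47, 0.25, 0.54, 0.51]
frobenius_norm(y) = 1.05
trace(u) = -0.15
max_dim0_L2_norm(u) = 0.2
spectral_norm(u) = 0.26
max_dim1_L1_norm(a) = 0.99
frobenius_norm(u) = 0.36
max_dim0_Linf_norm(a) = 0.52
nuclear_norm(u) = 0.68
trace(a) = 1.79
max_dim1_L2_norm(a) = 0.59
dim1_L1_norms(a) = [0.55, 0.64, 0.56, 0.99, 0.97]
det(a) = 0.00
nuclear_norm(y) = 1.94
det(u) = -0.00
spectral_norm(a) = 0.73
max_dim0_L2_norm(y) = 0.59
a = y + u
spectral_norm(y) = 0.73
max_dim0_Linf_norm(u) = 0.12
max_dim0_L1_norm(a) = 1.08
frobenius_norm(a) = 1.00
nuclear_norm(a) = 1.91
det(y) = 0.00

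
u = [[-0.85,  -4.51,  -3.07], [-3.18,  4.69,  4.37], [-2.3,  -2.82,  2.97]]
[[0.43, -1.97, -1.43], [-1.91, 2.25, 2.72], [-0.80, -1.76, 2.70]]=u @ [[0.33, -0.09, -0.1],[-0.09, 0.55, -0.14],[-0.10, -0.14, 0.70]]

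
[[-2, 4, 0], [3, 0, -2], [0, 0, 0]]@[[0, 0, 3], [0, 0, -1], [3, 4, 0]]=[[0, 0, -10], [-6, -8, 9], [0, 0, 0]]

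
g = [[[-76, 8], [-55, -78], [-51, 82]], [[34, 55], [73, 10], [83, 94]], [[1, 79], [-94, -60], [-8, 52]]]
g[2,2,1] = 52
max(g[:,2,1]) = 94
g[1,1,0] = 73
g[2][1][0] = -94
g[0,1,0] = -55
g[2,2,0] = -8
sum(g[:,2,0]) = 24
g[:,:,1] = [[8, -78, 82], [55, 10, 94], [79, -60, 52]]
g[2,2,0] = -8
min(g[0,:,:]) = -78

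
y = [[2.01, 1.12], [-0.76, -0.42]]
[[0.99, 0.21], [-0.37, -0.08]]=y @ [[0.44, 0.09], [0.09, 0.03]]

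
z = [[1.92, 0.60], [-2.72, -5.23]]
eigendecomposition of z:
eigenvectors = [[0.93, -0.09], [-0.37, 1.00]]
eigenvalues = [1.68, -4.99]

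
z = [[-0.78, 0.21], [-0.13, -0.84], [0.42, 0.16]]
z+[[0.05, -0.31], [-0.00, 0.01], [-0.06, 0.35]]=[[-0.73, -0.10], [-0.13, -0.83], [0.36, 0.51]]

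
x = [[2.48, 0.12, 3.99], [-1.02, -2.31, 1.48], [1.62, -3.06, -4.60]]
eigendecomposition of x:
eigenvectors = [[(0.97+0j), -0.40-0.10j, (-0.4+0.1j)], [-0.11+0.00j, -0.36-0.47j, -0.36+0.47j], [0.24+0.00j, (0.7+0j), (0.7-0j)]]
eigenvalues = [(3.44+0j), (-3.94+1.81j), (-3.94-1.81j)]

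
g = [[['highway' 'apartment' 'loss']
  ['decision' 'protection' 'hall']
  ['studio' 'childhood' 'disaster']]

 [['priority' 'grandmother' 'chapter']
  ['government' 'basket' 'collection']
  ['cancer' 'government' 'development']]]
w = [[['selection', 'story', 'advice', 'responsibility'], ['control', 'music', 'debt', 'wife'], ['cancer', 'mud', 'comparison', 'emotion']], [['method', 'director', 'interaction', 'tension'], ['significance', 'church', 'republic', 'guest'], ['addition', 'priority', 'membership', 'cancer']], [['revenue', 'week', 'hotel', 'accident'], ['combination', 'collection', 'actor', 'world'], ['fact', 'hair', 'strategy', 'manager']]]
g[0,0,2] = 'loss'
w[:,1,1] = ['music', 'church', 'collection']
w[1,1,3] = 'guest'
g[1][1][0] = 'government'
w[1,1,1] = 'church'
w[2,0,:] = ['revenue', 'week', 'hotel', 'accident']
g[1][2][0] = 'cancer'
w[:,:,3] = [['responsibility', 'wife', 'emotion'], ['tension', 'guest', 'cancer'], ['accident', 'world', 'manager']]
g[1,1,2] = 'collection'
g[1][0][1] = 'grandmother'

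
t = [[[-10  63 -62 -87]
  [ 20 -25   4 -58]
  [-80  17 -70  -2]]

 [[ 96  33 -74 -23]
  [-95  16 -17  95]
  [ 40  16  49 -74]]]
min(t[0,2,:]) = -80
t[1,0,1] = 33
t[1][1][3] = 95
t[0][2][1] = 17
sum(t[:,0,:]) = -64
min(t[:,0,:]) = -87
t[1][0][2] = -74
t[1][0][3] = -23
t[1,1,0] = -95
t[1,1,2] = -17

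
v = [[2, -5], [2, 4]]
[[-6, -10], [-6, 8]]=v @ [[-3, 0], [0, 2]]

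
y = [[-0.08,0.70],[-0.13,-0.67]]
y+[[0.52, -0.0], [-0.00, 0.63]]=[[0.44, 0.7], [-0.13, -0.04]]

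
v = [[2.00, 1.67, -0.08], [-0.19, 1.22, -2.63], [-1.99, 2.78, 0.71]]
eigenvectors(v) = [[(-0.87+0j),(-0.26+0.19j),(-0.26-0.19j)], [-0.40+0.00j,-0.15-0.61j,-0.15+0.61j], [(0.3+0j),-0.71+0.00j,-0.71-0.00j]]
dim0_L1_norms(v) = [4.18, 5.67, 3.42]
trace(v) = 3.93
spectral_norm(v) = 3.64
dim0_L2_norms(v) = [2.83, 3.46, 2.73]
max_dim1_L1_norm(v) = 5.48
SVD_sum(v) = [[-0.29,0.68,-0.11], [-0.61,1.42,-0.22], [-1.25,2.92,-0.45]] + [[1.04, 0.26, -1.21], [1.31, 0.33, -1.53], [-0.88, -0.22, 1.02]] + [[1.25, 0.73, 1.23], [-0.90, -0.52, -0.88], [0.14, 0.08, 0.14]]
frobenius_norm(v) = 5.24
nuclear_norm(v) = 8.93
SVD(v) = [[-0.21,-0.55,-0.81],[-0.43,-0.69,0.58],[-0.88,0.47,-0.09]] @ diag([3.64121130602639, 2.939838428605698, 2.351218883591822]) @ [[0.39, -0.91, 0.14],[-0.64, -0.16, 0.75],[-0.66, -0.38, -0.65]]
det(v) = 25.17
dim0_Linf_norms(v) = [2.0, 2.78, 2.63]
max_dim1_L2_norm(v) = 3.49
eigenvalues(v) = [(2.79+0j), (0.57+2.95j), (0.57-2.95j)]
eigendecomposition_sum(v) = [[2.17+0.00j, (0.67-0j), (-0.93+0j)], [0.99+0.00j, 0.30-0.00j, (-0.42+0j)], [-0.75-0.00j, -0.23+0.00j, 0.32-0.00j]] + [[-0.08+0.36j, 0.50-0.46j, 0.42+0.43j], [-0.59-0.43j, 0.46+1.27j, (-1.1+0.44j)], [-0.62+0.53j, 1.51-0.16j, (0.2+1.32j)]] + [[-0.08-0.36j,  0.50+0.46j,  0.42-0.43j], [-0.59+0.43j,  0.46-1.27j,  (-1.1-0.44j)], [-0.62-0.53j,  1.51+0.16j,  0.20-1.32j]]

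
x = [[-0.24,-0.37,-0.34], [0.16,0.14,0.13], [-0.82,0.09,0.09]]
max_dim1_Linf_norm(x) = 0.82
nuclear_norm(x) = 1.42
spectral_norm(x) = 0.87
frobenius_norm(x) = 1.03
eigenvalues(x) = [-0.53, 0.52, -0.0]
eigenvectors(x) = [[-0.56, 0.45, -0.01],  [0.29, -0.11, 0.68],  [-0.78, -0.89, -0.73]]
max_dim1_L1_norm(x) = 1.0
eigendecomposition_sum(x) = [[-0.38, -0.19, -0.17], [0.20, 0.1, 0.09], [-0.54, -0.27, -0.24]] + [[0.14, -0.18, -0.17], [-0.04, 0.05, 0.04], [-0.28, 0.35, 0.33]] + [[0.00, 0.0, 0.0],  [-0.00, -0.00, -0.00],  [0.0, 0.00, 0.00]]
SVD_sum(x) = [[-0.29, -0.02, -0.02], [0.18, 0.01, 0.01], [-0.80, -0.06, -0.05]] + [[0.05, -0.35, -0.32],[-0.02, 0.13, 0.12],[-0.02, 0.15, 0.14]] + [[0.00, -0.0, 0.00], [0.0, -0.0, 0.0], [0.00, -0.0, 0.0]]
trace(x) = -0.01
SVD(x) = [[-0.33, 0.87, -0.37], [0.20, -0.32, -0.93], [-0.92, -0.38, -0.07]] @ diag([0.8720389932137818, 0.5480385739729888, 0.001309867301152911]) @ [[0.99, 0.08, 0.07],  [0.10, -0.73, -0.68],  [-0.01, 0.68, -0.73]]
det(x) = 0.00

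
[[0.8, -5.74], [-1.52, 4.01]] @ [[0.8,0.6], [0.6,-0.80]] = [[-2.80, 5.07], [1.19, -4.12]]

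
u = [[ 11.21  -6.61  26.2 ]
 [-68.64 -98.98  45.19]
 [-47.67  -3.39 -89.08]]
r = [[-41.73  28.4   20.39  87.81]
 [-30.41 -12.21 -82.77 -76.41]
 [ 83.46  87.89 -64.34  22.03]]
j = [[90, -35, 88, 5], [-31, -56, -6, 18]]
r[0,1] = 28.4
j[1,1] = -56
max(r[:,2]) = 20.39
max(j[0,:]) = 90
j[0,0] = 90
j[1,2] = -6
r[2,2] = -64.34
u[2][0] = -47.67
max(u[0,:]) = 26.2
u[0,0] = 11.21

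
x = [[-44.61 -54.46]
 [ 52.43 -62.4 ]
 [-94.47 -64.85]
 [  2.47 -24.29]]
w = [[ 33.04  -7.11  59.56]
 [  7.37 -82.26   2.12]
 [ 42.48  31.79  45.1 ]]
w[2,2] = 45.1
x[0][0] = -44.61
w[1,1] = -82.26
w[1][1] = -82.26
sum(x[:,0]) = -84.18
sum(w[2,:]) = 119.37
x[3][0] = 2.47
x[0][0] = -44.61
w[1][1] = -82.26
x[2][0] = -94.47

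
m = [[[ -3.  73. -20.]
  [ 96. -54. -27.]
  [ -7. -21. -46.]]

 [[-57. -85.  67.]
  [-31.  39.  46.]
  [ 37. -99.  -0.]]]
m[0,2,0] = -7.0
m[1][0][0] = -57.0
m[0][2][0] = -7.0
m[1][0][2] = 67.0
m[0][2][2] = -46.0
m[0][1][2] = -27.0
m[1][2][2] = -0.0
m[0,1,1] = -54.0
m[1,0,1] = -85.0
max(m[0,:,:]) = 96.0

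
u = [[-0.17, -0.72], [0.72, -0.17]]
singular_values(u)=[0.74, 0.74]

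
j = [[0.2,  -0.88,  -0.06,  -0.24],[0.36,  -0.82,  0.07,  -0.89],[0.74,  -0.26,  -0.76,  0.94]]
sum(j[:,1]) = -1.9569999999999999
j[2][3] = 0.942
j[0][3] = -0.237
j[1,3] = -0.887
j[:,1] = [-0.879, -0.82, -0.258]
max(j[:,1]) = -0.258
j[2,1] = -0.258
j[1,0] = 0.365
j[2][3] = 0.942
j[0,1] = -0.879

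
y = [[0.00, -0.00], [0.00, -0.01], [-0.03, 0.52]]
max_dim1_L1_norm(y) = 0.55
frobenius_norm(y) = 0.52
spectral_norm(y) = 0.52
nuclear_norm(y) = 0.52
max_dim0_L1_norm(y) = 0.53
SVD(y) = [[0.0, 0.00], [-0.02, 1.0], [1.00, 0.02]] @ diag([0.5209603328332598, 0.0005758595829521995]) @ [[-0.06, 1.0], [-1.00, -0.06]]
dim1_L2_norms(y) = [0.0, 0.01, 0.52]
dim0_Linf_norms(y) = [0.03, 0.52]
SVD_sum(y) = [[0.00, 0.00], [0.00, -0.01], [-0.03, 0.52]] + [[0.0, 0.0], [-0.00, -0.00], [-0.00, -0.00]]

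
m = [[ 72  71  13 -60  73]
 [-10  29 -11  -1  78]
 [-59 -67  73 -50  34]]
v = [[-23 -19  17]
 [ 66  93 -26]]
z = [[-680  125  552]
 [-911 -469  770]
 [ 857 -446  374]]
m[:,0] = [72, -10, -59]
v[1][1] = 93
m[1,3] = -1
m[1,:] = [-10, 29, -11, -1, 78]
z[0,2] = 552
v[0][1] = -19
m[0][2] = 13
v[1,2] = -26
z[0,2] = 552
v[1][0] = 66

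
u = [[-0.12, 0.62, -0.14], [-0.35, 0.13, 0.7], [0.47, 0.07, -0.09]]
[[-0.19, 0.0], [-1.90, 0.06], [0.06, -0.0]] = u @[[-0.24, 0.01], [-0.96, 0.03], [-2.66, 0.09]]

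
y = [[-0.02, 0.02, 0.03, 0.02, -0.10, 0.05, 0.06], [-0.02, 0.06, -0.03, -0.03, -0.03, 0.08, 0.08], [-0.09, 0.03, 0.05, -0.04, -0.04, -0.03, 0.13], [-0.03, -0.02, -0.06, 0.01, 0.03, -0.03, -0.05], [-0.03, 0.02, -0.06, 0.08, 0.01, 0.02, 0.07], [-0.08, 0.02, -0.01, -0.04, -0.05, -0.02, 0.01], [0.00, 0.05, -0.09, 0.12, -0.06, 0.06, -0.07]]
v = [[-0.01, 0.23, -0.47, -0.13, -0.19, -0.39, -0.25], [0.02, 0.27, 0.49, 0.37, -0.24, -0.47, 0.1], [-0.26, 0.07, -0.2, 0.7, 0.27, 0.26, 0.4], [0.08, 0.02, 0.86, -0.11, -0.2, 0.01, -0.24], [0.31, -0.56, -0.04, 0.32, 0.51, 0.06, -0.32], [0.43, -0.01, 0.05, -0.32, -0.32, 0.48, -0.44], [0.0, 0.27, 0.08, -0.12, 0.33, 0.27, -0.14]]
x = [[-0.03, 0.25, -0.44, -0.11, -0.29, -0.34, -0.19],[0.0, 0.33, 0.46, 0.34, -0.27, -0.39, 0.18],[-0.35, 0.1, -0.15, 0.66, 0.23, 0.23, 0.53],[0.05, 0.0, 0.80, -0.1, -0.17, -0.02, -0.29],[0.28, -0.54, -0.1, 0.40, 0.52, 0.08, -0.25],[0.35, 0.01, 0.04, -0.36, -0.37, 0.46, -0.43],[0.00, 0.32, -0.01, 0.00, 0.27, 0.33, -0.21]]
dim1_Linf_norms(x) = [0.44, 0.46, 0.66, 0.8, 0.54, 0.46, 0.33]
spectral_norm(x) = 1.33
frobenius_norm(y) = 0.38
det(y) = 0.00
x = v + y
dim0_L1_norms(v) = [1.11, 1.43, 2.19, 2.07, 2.06, 1.94, 1.89]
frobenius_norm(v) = 2.24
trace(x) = 0.82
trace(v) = 0.80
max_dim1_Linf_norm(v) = 0.86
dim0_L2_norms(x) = [0.57, 0.76, 1.04, 0.93, 0.85, 0.8, 0.85]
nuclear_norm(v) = 5.28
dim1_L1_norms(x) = [1.65, 1.97, 2.25, 1.43, 2.17, 2.02, 1.14]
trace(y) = 0.02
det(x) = 0.04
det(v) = 0.04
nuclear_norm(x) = 5.21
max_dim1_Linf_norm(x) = 0.8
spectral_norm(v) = 1.30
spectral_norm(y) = 0.25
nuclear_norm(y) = 0.81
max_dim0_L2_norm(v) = 1.12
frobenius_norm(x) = 2.22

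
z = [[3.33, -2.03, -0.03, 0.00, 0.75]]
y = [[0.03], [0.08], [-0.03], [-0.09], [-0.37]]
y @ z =[[0.1, -0.06, -0.00, 0.0, 0.02], [0.27, -0.16, -0.00, 0.00, 0.06], [-0.10, 0.06, 0.00, 0.0, -0.02], [-0.3, 0.18, 0.00, 0.0, -0.07], [-1.23, 0.75, 0.01, 0.00, -0.28]]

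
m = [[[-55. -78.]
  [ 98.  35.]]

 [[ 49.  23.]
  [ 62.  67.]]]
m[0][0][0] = -55.0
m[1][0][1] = 23.0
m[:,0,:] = [[-55.0, -78.0], [49.0, 23.0]]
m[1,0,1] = 23.0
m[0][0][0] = -55.0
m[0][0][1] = -78.0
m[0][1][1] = 35.0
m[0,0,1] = -78.0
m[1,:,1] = [23.0, 67.0]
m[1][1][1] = 67.0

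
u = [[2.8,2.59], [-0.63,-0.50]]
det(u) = 0.23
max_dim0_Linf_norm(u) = 2.8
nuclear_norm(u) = 3.96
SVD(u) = [[-0.98, 0.21], [0.21, 0.98]] @ diag([3.8976231366409233, 0.059446486198684964]) @ [[-0.74, -0.68], [-0.68, 0.74]]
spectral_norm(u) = 3.90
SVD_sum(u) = [[2.81, 2.58],  [-0.59, -0.54]] + [[-0.01, 0.01], [-0.04, 0.04]]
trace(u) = 2.30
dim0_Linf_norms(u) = [2.8, 2.59]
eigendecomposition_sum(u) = [[2.83, 2.72], [-0.66, -0.64]] + [[-0.03, -0.13], [0.03, 0.14]]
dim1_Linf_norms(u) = [2.8, 0.63]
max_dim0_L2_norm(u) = 2.87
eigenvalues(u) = [2.19, 0.11]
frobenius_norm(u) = 3.90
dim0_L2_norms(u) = [2.87, 2.64]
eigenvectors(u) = [[0.97, -0.69], [-0.23, 0.72]]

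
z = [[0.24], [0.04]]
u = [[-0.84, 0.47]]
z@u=[[-0.2, 0.11], [-0.03, 0.02]]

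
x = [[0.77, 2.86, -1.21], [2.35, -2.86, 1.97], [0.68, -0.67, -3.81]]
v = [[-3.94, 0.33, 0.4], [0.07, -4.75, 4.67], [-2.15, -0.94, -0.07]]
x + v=[[-3.17, 3.19, -0.81],[2.42, -7.61, 6.64],[-1.47, -1.61, -3.88]]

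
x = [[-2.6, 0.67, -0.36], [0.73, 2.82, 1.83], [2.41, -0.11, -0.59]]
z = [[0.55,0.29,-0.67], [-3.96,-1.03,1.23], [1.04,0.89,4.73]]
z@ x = [[-2.83,1.26,0.73], [12.51,-5.69,-1.18], [9.35,2.69,-1.54]]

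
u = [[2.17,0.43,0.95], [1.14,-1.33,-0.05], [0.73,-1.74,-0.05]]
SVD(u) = [[-0.65, 0.75, 0.16], [-0.57, -0.33, -0.75], [-0.51, -0.58, 0.64]] @ diag([2.8356406613399368, 2.08831365556101, 0.16848773175818807]) @ [[-0.85,0.48,-0.20], [0.39,0.85,0.36], [-0.34,-0.23,0.91]]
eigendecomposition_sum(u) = [[2.35, -0.16, 0.92],[0.72, -0.05, 0.28],[0.19, -0.01, 0.07]] + [[-0.16, 0.51, 0.1], [0.43, -1.35, -0.27], [0.49, -1.53, -0.31]] + [[-0.02, 0.08, -0.08], [-0.01, 0.06, -0.06], [0.04, -0.19, 0.18]]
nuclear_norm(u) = 5.09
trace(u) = 0.79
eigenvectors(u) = [[-0.95,-0.24,-0.37], [-0.29,0.64,-0.3], [-0.08,0.73,0.88]]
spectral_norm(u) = 2.84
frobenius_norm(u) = 3.53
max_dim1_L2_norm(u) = 2.41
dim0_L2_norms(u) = [2.56, 2.23, 0.95]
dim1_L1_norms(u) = [3.55, 2.52, 2.52]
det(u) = -1.00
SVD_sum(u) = [[1.57, -0.88, 0.36],[1.37, -0.77, 0.32],[1.24, -0.7, 0.29]] + [[0.61, 1.32, 0.56], [-0.27, -0.59, -0.25], [-0.47, -1.02, -0.43]] + [[-0.01, -0.01, 0.02], [0.04, 0.03, -0.12], [-0.04, -0.02, 0.1]]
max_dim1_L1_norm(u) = 3.55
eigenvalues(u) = [2.38, -1.82, 0.23]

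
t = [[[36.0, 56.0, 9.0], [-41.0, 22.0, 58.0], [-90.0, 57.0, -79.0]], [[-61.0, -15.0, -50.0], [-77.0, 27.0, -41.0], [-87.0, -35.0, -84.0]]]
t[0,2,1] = 57.0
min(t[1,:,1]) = -35.0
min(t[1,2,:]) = -87.0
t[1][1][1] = 27.0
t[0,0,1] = 56.0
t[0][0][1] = 56.0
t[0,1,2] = 58.0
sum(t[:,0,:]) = -25.0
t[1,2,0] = -87.0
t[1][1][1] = 27.0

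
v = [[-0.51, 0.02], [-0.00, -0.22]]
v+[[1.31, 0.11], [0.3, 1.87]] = [[0.8,0.13], [0.30,1.65]]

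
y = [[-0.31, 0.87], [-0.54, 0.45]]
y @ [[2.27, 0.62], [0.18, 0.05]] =[[-0.55, -0.15], [-1.14, -0.31]]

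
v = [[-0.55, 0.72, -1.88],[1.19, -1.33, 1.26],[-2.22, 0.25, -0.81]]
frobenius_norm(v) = 3.84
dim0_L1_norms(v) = [3.96, 2.3, 3.95]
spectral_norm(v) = 3.50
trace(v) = -2.69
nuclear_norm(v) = 5.60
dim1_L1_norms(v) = [3.15, 3.78, 3.28]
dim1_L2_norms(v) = [2.09, 2.18, 2.38]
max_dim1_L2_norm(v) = 2.38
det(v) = 3.25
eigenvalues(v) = [-3.33, 1.36, -0.72]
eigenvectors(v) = [[0.53, -0.70, 0.09], [-0.66, 0.03, 0.93], [0.54, 0.72, 0.36]]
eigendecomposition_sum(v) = [[-1.28,0.62,-1.27], [1.58,-0.77,1.56], [-1.29,0.63,-1.28]] + [[0.77,  0.15,  -0.58], [-0.03,  -0.01,  0.02], [-0.79,  -0.16,  0.59]] + [[-0.03, -0.05, -0.03], [-0.36, -0.56, -0.33], [-0.14, -0.22, -0.13]]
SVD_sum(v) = [[-1.23, 0.70, -1.18], [1.41, -0.8, 1.35], [-1.40, 0.8, -1.34]] + [[0.67, 0.33, -0.51], [-0.23, -0.11, 0.17], [-0.82, -0.41, 0.62]] + [[0.01, -0.31, -0.20],[0.01, -0.42, -0.26],[0.00, -0.14, -0.09]]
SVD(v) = [[-0.53, 0.62, -0.58], [0.6, -0.21, -0.77], [-0.6, -0.76, -0.26]] @ diag([3.4973332167147184, 1.4626397632260073, 0.6358028737698873]) @ [[0.67, -0.38, 0.64], [0.74, 0.37, -0.56], [-0.02, 0.85, 0.53]]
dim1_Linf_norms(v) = [1.88, 1.33, 2.22]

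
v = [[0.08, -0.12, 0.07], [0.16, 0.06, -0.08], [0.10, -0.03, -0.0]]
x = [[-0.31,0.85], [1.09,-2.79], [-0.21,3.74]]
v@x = [[-0.17,0.66], [0.03,-0.33], [-0.06,0.17]]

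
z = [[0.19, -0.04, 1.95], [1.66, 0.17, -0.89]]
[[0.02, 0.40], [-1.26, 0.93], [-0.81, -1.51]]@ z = [[0.67,0.07,-0.32],[1.3,0.21,-3.28],[-2.66,-0.22,-0.24]]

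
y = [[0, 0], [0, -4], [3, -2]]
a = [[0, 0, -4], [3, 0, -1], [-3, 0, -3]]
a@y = [[-12, 8], [-3, 2], [-9, 6]]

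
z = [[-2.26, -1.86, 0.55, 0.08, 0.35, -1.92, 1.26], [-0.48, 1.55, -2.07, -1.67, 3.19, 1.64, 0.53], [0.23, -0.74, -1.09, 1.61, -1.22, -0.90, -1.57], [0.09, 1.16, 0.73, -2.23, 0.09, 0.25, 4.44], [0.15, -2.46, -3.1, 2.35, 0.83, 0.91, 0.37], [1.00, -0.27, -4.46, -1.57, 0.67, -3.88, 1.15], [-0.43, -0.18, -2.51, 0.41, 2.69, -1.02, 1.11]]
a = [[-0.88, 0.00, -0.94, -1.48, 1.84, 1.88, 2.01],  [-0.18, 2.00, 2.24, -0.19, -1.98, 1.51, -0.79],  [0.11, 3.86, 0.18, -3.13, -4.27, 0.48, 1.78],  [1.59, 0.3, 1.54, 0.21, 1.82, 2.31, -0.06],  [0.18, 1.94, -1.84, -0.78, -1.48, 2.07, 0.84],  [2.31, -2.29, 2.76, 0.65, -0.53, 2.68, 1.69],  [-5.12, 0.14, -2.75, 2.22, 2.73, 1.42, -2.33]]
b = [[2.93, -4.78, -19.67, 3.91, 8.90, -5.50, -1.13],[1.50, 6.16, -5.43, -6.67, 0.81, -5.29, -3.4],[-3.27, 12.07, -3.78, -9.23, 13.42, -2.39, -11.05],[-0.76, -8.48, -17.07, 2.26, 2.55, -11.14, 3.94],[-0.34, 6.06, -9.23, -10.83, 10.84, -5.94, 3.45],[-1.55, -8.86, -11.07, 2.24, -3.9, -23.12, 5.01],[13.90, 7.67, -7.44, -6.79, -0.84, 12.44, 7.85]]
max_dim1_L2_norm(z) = 6.34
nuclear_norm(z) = 27.72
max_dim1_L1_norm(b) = 56.93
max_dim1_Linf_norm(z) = 4.46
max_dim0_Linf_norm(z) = 4.46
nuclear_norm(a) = 30.04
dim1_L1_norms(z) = [8.28, 11.13, 7.36, 8.99, 10.17, 13.0, 8.35]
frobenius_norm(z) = 12.34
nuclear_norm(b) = 122.04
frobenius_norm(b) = 59.46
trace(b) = 3.14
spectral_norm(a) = 9.12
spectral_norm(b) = 40.73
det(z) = 1846.97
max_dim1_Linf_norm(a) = 5.12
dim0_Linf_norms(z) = [2.26, 2.46, 4.46, 2.35, 3.19, 3.88, 4.44]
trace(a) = 0.38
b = a @ z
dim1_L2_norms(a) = [3.85, 3.99, 6.81, 3.7, 3.87, 5.38, 7.32]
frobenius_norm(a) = 13.72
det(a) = -691.68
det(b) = -1273487.42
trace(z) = -5.97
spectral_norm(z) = 7.73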